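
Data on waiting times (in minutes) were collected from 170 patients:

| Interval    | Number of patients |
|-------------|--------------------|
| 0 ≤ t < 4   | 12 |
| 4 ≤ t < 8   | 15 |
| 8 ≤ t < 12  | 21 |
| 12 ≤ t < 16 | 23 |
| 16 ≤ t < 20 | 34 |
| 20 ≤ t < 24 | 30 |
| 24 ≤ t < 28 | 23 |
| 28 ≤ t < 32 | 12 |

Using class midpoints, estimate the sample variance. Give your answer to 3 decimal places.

61.685

Midpoints: 2, 6, 10, 14, 18, 22, 26, 30
n = 170, Σfm = 2876, mean = 16.9176
Σfm² = 59080
Σf(m − x̄)² = Σfm² − (Σfm)²/n = 59080 − 2876²/170 = 10424.8471
Sample variance = 10424.8471 / 169 = 61.6855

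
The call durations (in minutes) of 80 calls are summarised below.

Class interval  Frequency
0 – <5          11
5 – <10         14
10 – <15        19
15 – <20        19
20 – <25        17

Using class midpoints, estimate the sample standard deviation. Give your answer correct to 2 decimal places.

Midpoints: 2.5, 7.5, 12.5, 17.5, 22.5
n = 80, Σfm = 1085, mean = 13.5625
Σfm² = 18250
Σf(m − x̄)² = Σfm² − (Σfm)²/n = 18250 − 1085²/80 = 3534.6875
Sample variance = 3534.6875 / 79 = 44.7429
Standard deviation = √44.7429 = 6.6890

6.69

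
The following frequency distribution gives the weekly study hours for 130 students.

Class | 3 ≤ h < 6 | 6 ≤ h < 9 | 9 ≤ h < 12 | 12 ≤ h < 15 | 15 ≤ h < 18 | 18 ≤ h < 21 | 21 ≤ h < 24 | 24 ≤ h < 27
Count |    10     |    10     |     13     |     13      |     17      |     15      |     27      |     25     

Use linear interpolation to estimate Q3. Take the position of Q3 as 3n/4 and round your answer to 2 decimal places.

Cumulative frequencies: 10, 20, 33, 46, 63, 78, 105, 130
n = 130; position = 3n/4 = 97.5.
This falls in the class 21 ≤ h < 24: L = 21, F = 78, f = 27, h = 3.
Upper quartile ≈ 21 + ((97.5 − 78) / 27) × 3 = 23.1667

23.17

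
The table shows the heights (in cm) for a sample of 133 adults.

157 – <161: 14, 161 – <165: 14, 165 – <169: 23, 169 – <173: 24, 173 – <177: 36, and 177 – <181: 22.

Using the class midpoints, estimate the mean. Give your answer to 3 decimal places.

Midpoints: 159, 163, 167, 171, 175, 179
Σfm = 14×159 + 14×163 + 23×167 + 24×171 + 36×175 + 22×179 = 22691
n = Σf = 133
Mean = 22691 / 133 = 170.6090

170.609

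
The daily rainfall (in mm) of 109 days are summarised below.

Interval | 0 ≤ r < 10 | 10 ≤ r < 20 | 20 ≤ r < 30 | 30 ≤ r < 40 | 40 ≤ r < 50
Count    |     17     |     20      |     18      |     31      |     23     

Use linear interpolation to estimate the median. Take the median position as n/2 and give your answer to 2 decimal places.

29.72

Cumulative frequencies: 17, 37, 55, 86, 109
n = 109; position = n/2 = 54.5.
This falls in the class 20 ≤ r < 30: L = 20, F = 37, f = 18, h = 10.
Median ≈ 20 + ((54.5 − 37) / 18) × 10 = 29.7222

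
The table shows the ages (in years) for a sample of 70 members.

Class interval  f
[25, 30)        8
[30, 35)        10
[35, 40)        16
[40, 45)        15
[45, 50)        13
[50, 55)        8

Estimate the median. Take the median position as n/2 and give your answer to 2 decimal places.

Cumulative frequencies: 8, 18, 34, 49, 62, 70
n = 70; position = n/2 = 35.
This falls in the class [40, 45): L = 40, F = 34, f = 15, h = 5.
Median ≈ 40 + ((35 − 34) / 15) × 5 = 40.3333

40.33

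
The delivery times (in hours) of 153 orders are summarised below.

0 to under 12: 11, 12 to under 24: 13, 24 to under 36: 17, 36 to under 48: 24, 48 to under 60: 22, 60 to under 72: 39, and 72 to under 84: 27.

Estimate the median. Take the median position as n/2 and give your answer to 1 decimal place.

54.3

Cumulative frequencies: 11, 24, 41, 65, 87, 126, 153
n = 153; position = n/2 = 76.5.
This falls in the class 48 to under 60: L = 48, F = 65, f = 22, h = 12.
Median ≈ 48 + ((76.5 − 65) / 22) × 12 = 54.2727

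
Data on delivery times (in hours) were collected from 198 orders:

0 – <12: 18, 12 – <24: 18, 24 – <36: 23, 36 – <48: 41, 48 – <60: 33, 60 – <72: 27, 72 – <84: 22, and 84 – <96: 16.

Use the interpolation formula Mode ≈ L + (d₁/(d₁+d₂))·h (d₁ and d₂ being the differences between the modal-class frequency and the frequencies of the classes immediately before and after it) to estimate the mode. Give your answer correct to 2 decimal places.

Modal class: 36 – <48 (highest frequency 41).
d₁ = 41 − 23 = 18, d₂ = 41 − 33 = 8
Mode ≈ 36 + (18/(18+8)) × 12 = 36 + 8.3077 = 44.3077

44.31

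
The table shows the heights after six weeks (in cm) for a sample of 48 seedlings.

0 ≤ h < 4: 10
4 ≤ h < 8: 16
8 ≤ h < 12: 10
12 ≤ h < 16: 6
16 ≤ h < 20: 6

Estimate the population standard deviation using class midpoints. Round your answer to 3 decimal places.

5.140

Midpoints: 2, 6, 10, 14, 18
n = 48, Σfm = 408, mean = 8.5000
Σfm² = 4736
Σf(m − x̄)² = Σfm² − (Σfm)²/n = 4736 − 408²/48 = 1268.0000
Population variance = 1268.0000 / 48 = 26.4167
Standard deviation = √26.4167 = 5.1397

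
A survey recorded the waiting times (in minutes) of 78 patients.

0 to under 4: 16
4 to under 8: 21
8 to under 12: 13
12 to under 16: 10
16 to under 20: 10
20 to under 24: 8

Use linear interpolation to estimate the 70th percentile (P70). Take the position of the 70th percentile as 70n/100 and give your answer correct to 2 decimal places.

13.84

Cumulative frequencies: 16, 37, 50, 60, 70, 78
n = 78; position = 70n/100 = 54.6.
This falls in the class 12 to under 16: L = 12, F = 50, f = 10, h = 4.
70th percentile ≈ 12 + ((54.6 − 50) / 10) × 4 = 13.8400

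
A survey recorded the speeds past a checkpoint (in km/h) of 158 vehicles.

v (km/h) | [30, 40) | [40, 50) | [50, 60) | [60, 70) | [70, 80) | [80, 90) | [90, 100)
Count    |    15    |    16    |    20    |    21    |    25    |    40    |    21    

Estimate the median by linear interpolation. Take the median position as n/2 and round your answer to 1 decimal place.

Cumulative frequencies: 15, 31, 51, 72, 97, 137, 158
n = 158; position = n/2 = 79.
This falls in the class [70, 80): L = 70, F = 72, f = 25, h = 10.
Median ≈ 70 + ((79 − 72) / 25) × 10 = 72.8000

72.8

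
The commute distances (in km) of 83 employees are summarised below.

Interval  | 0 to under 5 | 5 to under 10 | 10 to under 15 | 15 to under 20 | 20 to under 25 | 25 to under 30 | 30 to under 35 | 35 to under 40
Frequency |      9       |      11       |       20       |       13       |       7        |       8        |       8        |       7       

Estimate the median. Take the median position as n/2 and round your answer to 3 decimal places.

15.577

Cumulative frequencies: 9, 20, 40, 53, 60, 68, 76, 83
n = 83; position = n/2 = 41.5.
This falls in the class 15 to under 20: L = 15, F = 40, f = 13, h = 5.
Median ≈ 15 + ((41.5 − 40) / 13) × 5 = 15.5769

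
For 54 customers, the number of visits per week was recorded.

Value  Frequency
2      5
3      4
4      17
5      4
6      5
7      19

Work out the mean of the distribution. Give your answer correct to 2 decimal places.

Values: 2, 3, 4, 5, 6, 7
Σfx = 5×2 + 4×3 + 17×4 + 4×5 + 5×6 + 19×7 = 273
n = Σf = 54
Mean = 273 / 54 = 5.0556

5.06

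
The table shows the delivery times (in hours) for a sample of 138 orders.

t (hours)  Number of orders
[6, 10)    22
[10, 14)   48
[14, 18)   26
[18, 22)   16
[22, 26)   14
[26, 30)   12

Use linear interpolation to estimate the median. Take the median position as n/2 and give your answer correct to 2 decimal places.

13.92

Cumulative frequencies: 22, 70, 96, 112, 126, 138
n = 138; position = n/2 = 69.
This falls in the class [10, 14): L = 10, F = 22, f = 48, h = 4.
Median ≈ 10 + ((69 − 22) / 48) × 4 = 13.9167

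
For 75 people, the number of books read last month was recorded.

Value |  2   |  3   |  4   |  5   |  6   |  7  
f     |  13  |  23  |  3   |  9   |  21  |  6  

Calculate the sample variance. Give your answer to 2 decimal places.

2.93

Values: 2, 3, 4, 5, 6, 7
n = 75, Σfx = 320, mean = 4.2667
Σfx² = 1582
Σf(x − x̄)² = Σfx² − (Σfx)²/n = 1582 − 320²/75 = 216.6667
Sample variance = 216.6667 / 74 = 2.9279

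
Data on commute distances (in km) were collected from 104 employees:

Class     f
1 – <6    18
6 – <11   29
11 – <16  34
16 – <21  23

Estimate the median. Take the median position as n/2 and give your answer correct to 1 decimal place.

Cumulative frequencies: 18, 47, 81, 104
n = 104; position = n/2 = 52.
This falls in the class 11 – <16: L = 11, F = 47, f = 34, h = 5.
Median ≈ 11 + ((52 − 47) / 34) × 5 = 11.7353

11.7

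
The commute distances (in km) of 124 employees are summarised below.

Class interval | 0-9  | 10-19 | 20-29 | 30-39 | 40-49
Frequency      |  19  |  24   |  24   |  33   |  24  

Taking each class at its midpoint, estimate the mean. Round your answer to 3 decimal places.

Midpoints: 4.5, 14.5, 24.5, 34.5, 44.5
Σfm = 19×4.5 + 24×14.5 + 24×24.5 + 33×34.5 + 24×44.5 = 3228
n = Σf = 124
Mean = 3228 / 124 = 26.0323

26.032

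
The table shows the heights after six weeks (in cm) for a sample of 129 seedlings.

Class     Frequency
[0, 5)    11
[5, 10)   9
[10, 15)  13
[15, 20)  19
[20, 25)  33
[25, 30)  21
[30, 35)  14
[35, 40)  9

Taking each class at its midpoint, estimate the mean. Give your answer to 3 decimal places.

Midpoints: 2.5, 7.5, 12.5, 17.5, 22.5, 27.5, 32.5, 37.5
Σfm = 11×2.5 + 9×7.5 + 13×12.5 + 19×17.5 + 33×22.5 + 21×27.5 + 14×32.5 + 9×37.5 = 2702.5
n = Σf = 129
Mean = 2702.5 / 129 = 20.9496

20.950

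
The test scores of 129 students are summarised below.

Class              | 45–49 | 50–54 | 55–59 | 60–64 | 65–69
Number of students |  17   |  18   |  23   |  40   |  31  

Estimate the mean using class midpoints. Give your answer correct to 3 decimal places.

Midpoints: 47, 52, 57, 62, 67
Σfm = 17×47 + 18×52 + 23×57 + 40×62 + 31×67 = 7603
n = Σf = 129
Mean = 7603 / 129 = 58.9380

58.938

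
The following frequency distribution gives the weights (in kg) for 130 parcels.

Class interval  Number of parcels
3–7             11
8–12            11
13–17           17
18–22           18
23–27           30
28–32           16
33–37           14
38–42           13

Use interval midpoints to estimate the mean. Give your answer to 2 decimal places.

23.23

Midpoints: 5, 10, 15, 20, 25, 30, 35, 40
Σfm = 11×5 + 11×10 + 17×15 + 18×20 + 30×25 + 16×30 + 14×35 + 13×40 = 3020
n = Σf = 130
Mean = 3020 / 130 = 23.2308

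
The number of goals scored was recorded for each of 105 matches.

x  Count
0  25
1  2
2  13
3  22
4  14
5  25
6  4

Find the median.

Cumulative frequencies: 25, 27, 40, 62, 76, 101, 105
n = 105, so the median is the value in position (n+1)/2 = 53.
Position 53 falls at value 3.

3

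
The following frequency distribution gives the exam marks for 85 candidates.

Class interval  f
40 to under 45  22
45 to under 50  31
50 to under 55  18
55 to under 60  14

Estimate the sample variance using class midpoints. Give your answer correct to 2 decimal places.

26.55

Midpoints: 42.5, 47.5, 52.5, 57.5
n = 85, Σfm = 4157.5, mean = 48.9118
Σfm² = 205581.25
Σf(m − x̄)² = Σfm² − (Σfm)²/n = 205581.25 − 4157.5²/85 = 2230.5882
Sample variance = 2230.5882 / 84 = 26.5546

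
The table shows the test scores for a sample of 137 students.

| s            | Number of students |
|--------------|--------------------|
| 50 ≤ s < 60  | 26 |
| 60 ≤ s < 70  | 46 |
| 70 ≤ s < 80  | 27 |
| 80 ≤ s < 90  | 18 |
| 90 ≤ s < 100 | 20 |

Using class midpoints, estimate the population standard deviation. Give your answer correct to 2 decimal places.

13.13

Midpoints: 55, 65, 75, 85, 95
n = 137, Σfm = 9875, mean = 72.0803
Σfm² = 735425
Σf(m − x̄)² = Σfm² − (Σfm)²/n = 735425 − 9875²/137 = 23632.1168
Population variance = 23632.1168 / 137 = 172.4972
Standard deviation = √172.4972 = 13.1338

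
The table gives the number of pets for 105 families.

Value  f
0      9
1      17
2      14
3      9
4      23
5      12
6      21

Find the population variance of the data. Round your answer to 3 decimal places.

Values: 0, 1, 2, 3, 4, 5, 6
n = 105, Σfx = 350, mean = 3.3333
Σfx² = 1578
Σf(x − x̄)² = Σfx² − (Σfx)²/n = 1578 − 350²/105 = 411.3333
Population variance = 411.3333 / 105 = 3.9175

3.917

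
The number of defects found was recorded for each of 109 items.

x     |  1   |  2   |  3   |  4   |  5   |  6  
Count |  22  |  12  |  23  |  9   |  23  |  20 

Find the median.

Cumulative frequencies: 22, 34, 57, 66, 89, 109
n = 109, so the median is the value in position (n+1)/2 = 55.
Position 55 falls at value 3.

3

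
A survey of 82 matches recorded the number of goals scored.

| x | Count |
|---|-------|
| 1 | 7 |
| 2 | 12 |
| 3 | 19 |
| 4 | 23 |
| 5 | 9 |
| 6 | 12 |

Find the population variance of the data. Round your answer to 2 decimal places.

Values: 1, 2, 3, 4, 5, 6
n = 82, Σfx = 297, mean = 3.6220
Σfx² = 1251
Σf(x − x̄)² = Σfx² − (Σfx)²/n = 1251 − 297²/82 = 175.2805
Population variance = 175.2805 / 82 = 2.1376

2.14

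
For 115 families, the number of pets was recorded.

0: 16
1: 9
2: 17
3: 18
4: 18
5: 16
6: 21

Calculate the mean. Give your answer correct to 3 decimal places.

3.261

Values: 0, 1, 2, 3, 4, 5, 6
Σfx = 16×0 + 9×1 + 17×2 + 18×3 + 18×4 + 16×5 + 21×6 = 375
n = Σf = 115
Mean = 375 / 115 = 3.2609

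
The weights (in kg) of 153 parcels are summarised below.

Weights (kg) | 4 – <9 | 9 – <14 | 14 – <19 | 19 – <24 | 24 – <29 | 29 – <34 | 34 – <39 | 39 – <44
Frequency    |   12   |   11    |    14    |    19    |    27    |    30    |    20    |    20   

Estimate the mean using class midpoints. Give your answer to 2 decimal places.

Midpoints: 6.5, 11.5, 16.5, 21.5, 26.5, 31.5, 36.5, 41.5
Σfm = 12×6.5 + 11×11.5 + 14×16.5 + 19×21.5 + 27×26.5 + 30×31.5 + 20×36.5 + 20×41.5 = 4064.5
n = Σf = 153
Mean = 4064.5 / 153 = 26.5654

26.57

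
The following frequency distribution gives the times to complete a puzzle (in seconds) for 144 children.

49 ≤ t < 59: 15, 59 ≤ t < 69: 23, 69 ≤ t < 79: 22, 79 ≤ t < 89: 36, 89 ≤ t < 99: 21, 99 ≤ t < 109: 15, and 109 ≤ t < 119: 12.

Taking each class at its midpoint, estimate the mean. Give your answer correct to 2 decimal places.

82.19

Midpoints: 54, 64, 74, 84, 94, 104, 114
Σfm = 15×54 + 23×64 + 22×74 + 36×84 + 21×94 + 15×104 + 12×114 = 11836
n = Σf = 144
Mean = 11836 / 144 = 82.1944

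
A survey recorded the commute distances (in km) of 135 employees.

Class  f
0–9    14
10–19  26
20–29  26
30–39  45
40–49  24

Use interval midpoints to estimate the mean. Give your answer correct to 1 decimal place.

Midpoints: 4.5, 14.5, 24.5, 34.5, 44.5
Σfm = 14×4.5 + 26×14.5 + 26×24.5 + 45×34.5 + 24×44.5 = 3697.5
n = Σf = 135
Mean = 3697.5 / 135 = 27.3889

27.4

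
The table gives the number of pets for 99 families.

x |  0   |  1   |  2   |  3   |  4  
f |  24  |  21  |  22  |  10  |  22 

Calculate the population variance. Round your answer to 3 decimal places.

2.149

Values: 0, 1, 2, 3, 4
n = 99, Σfx = 183, mean = 1.8485
Σfx² = 551
Σf(x − x̄)² = Σfx² − (Σfx)²/n = 551 − 183²/99 = 212.7273
Population variance = 212.7273 / 99 = 2.1488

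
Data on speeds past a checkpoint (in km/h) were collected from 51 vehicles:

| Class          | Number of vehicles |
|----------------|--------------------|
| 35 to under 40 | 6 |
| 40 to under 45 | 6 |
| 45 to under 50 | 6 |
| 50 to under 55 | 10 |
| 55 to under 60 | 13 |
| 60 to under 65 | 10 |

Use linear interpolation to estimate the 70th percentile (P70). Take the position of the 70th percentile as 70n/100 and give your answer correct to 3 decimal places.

57.962

Cumulative frequencies: 6, 12, 18, 28, 41, 51
n = 51; position = 70n/100 = 35.7.
This falls in the class 55 to under 60: L = 55, F = 28, f = 13, h = 5.
70th percentile ≈ 55 + ((35.7 − 28) / 13) × 5 = 57.9615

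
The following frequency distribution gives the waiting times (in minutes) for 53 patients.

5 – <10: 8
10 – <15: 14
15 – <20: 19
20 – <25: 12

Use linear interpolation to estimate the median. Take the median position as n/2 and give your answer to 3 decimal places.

Cumulative frequencies: 8, 22, 41, 53
n = 53; position = n/2 = 26.5.
This falls in the class 15 – <20: L = 15, F = 22, f = 19, h = 5.
Median ≈ 15 + ((26.5 − 22) / 19) × 5 = 16.1842

16.184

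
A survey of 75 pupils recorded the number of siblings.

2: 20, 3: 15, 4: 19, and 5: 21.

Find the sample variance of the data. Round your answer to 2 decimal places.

Values: 2, 3, 4, 5
n = 75, Σfx = 266, mean = 3.5467
Σfx² = 1044
Σf(x − x̄)² = Σfx² − (Σfx)²/n = 1044 − 266²/75 = 100.5867
Sample variance = 100.5867 / 74 = 1.3593

1.36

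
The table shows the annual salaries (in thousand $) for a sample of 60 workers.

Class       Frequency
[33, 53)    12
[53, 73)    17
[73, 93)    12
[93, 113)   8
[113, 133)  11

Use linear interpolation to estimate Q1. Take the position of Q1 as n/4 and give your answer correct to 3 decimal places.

56.529

Cumulative frequencies: 12, 29, 41, 49, 60
n = 60; position = n/4 = 15.
This falls in the class [53, 73): L = 53, F = 12, f = 17, h = 20.
Lower quartile ≈ 53 + ((15 − 12) / 17) × 20 = 56.5294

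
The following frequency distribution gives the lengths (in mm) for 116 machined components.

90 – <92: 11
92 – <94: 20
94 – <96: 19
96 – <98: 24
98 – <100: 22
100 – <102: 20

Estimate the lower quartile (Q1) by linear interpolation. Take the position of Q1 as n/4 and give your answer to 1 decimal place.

Cumulative frequencies: 11, 31, 50, 74, 96, 116
n = 116; position = n/4 = 29.
This falls in the class 92 – <94: L = 92, F = 11, f = 20, h = 2.
Lower quartile ≈ 92 + ((29 − 11) / 20) × 2 = 93.8000

93.8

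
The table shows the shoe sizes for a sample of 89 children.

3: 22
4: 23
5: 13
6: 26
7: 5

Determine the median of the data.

Cumulative frequencies: 22, 45, 58, 84, 89
n = 89, so the median is the value in position (n+1)/2 = 45.
Position 45 falls at value 4.

4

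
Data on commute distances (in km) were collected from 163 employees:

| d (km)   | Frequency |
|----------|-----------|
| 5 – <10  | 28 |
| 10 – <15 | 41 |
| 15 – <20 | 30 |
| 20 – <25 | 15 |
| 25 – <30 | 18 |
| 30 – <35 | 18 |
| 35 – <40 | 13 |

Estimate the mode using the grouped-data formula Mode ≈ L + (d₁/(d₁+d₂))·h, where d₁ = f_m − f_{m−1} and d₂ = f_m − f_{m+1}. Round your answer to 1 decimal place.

Modal class: 10 – <15 (highest frequency 41).
d₁ = 41 − 28 = 13, d₂ = 41 − 30 = 11
Mode ≈ 10 + (13/(13+11)) × 5 = 10 + 2.7083 = 12.7083

12.7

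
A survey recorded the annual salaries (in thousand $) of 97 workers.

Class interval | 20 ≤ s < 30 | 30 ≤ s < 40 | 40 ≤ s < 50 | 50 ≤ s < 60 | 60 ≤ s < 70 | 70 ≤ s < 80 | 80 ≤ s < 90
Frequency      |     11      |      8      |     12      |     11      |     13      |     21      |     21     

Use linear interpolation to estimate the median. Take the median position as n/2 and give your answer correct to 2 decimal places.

Cumulative frequencies: 11, 19, 31, 42, 55, 76, 97
n = 97; position = n/2 = 48.5.
This falls in the class 60 ≤ s < 70: L = 60, F = 42, f = 13, h = 10.
Median ≈ 60 + ((48.5 − 42) / 13) × 10 = 65.0000

65.00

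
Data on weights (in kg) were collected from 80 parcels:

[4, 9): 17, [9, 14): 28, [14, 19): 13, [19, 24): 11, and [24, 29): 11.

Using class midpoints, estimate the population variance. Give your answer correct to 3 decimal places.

Midpoints: 6.5, 11.5, 16.5, 21.5, 26.5
n = 80, Σfm = 1175, mean = 14.6875
Σfm² = 20770
Σf(m − x̄)² = Σfm² − (Σfm)²/n = 20770 − 1175²/80 = 3512.1875
Population variance = 3512.1875 / 80 = 43.9023

43.902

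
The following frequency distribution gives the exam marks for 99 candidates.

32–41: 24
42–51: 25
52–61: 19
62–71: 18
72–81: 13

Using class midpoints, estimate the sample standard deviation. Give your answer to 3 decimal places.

Midpoints: 36.5, 46.5, 56.5, 66.5, 76.5
n = 99, Σfm = 5303.5, mean = 53.5707
Σfm² = 302362.75
Σf(m − x̄)² = Σfm² − (Σfm)²/n = 302362.75 − 5303.5²/99 = 18250.5051
Sample variance = 18250.5051 / 98 = 186.2296
Standard deviation = √186.2296 = 13.6466

13.647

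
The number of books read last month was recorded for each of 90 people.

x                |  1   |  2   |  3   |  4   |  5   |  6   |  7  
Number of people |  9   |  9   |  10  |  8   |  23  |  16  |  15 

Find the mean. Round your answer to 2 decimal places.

Values: 1, 2, 3, 4, 5, 6, 7
Σfx = 9×1 + 9×2 + 10×3 + 8×4 + 23×5 + 16×6 + 15×7 = 405
n = Σf = 90
Mean = 405 / 90 = 4.5000

4.50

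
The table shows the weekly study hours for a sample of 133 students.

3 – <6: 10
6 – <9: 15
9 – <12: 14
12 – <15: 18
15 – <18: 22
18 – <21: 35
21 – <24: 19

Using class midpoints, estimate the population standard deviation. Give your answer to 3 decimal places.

5.547

Midpoints: 4.5, 7.5, 10.5, 13.5, 16.5, 19.5, 22.5
n = 133, Σfm = 2020.5, mean = 15.1917
Σfm² = 34787.25
Σf(m − x̄)² = Σfm² − (Σfm)²/n = 34787.25 − 2020.5²/133 = 4092.3609
Population variance = 4092.3609 / 133 = 30.7696
Standard deviation = √30.7696 = 5.5470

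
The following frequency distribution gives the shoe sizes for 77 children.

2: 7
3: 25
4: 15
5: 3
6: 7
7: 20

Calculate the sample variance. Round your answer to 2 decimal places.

3.23

Values: 2, 3, 4, 5, 6, 7
n = 77, Σfx = 346, mean = 4.4935
Σfx² = 1800
Σf(x − x̄)² = Σfx² − (Σfx)²/n = 1800 − 346²/77 = 245.2468
Sample variance = 245.2468 / 76 = 3.2269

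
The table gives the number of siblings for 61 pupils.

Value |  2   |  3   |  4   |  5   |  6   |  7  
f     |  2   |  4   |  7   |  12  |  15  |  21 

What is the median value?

Cumulative frequencies: 2, 6, 13, 25, 40, 61
n = 61, so the median is the value in position (n+1)/2 = 31.
Position 31 falls at value 6.

6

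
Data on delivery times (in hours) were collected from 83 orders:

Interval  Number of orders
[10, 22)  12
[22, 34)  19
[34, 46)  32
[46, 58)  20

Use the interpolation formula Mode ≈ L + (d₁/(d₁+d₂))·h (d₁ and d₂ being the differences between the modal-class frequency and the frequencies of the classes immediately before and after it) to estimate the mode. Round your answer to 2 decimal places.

Modal class: [34, 46) (highest frequency 32).
d₁ = 32 − 19 = 13, d₂ = 32 − 20 = 12
Mode ≈ 34 + (13/(13+12)) × 12 = 34 + 6.2400 = 40.2400

40.24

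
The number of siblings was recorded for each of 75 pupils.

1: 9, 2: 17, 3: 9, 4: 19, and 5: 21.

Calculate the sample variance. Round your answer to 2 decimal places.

1.99

Values: 1, 2, 3, 4, 5
n = 75, Σfx = 251, mean = 3.3467
Σfx² = 987
Σf(x − x̄)² = Σfx² − (Σfx)²/n = 987 − 251²/75 = 146.9867
Sample variance = 146.9867 / 74 = 1.9863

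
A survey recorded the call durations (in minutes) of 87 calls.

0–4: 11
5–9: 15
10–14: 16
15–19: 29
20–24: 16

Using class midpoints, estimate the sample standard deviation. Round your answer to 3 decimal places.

6.501

Midpoints: 2, 7, 12, 17, 22
n = 87, Σfm = 1164, mean = 13.3793
Σfm² = 19208
Σf(m − x̄)² = Σfm² − (Σfm)²/n = 19208 − 1164²/87 = 3634.4828
Sample variance = 3634.4828 / 86 = 42.2614
Standard deviation = √42.2614 = 6.5009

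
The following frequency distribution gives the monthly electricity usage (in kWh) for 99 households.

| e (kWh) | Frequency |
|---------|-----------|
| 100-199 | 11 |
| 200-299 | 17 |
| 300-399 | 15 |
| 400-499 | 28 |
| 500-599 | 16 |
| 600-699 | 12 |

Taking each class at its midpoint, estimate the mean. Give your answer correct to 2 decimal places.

Midpoints: 149.5, 249.5, 349.5, 449.5, 549.5, 649.5
Σfm = 11×149.5 + 17×249.5 + 15×349.5 + 28×449.5 + 16×549.5 + 12×649.5 = 40300.5
n = Σf = 99
Mean = 40300.5 / 99 = 407.0758

407.08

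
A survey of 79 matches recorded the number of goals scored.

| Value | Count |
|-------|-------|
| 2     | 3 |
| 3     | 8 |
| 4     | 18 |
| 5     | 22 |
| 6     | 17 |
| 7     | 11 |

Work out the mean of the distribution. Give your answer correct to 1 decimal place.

4.9

Values: 2, 3, 4, 5, 6, 7
Σfx = 3×2 + 8×3 + 18×4 + 22×5 + 17×6 + 11×7 = 391
n = Σf = 79
Mean = 391 / 79 = 4.9494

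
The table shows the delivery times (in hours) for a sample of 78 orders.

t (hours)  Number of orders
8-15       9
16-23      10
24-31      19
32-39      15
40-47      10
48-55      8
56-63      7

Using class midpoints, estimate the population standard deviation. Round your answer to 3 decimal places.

Midpoints: 11.5, 19.5, 27.5, 35.5, 43.5, 51.5, 59.5
n = 78, Σfm = 2617, mean = 33.5513
Σfm² = 103187.5
Σf(m − x̄)² = Σfm² − (Σfm)²/n = 103187.5 − 2617²/78 = 15383.7949
Population variance = 15383.7949 / 78 = 197.2281
Standard deviation = √197.2281 = 14.0438

14.044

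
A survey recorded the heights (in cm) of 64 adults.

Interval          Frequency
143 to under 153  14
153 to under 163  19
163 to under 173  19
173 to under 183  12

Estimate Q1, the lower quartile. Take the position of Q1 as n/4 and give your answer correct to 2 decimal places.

Cumulative frequencies: 14, 33, 52, 64
n = 64; position = n/4 = 16.
This falls in the class 153 to under 163: L = 153, F = 14, f = 19, h = 10.
Lower quartile ≈ 153 + ((16 − 14) / 19) × 10 = 154.0526

154.05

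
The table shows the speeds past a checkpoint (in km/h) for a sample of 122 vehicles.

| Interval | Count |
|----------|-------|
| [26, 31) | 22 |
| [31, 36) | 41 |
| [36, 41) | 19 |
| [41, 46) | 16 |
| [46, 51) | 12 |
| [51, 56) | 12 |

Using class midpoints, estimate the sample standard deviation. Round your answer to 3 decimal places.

Midpoints: 28.5, 33.5, 38.5, 43.5, 48.5, 53.5
n = 122, Σfm = 4652, mean = 38.1311
Σfm² = 184894.5
Σf(m − x̄)² = Σfm² − (Σfm)²/n = 184894.5 − 4652²/122 = 7508.4016
Sample variance = 7508.4016 / 121 = 62.0529
Standard deviation = √62.0529 = 7.8774

7.877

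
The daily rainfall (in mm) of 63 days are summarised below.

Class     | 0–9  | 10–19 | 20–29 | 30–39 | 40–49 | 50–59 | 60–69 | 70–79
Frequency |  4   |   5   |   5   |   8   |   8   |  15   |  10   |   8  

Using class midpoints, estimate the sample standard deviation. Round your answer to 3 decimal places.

20.573

Midpoints: 4.5, 14.5, 24.5, 34.5, 44.5, 54.5, 64.5, 74.5
n = 63, Σfm = 2903.5, mean = 46.0873
Σfm² = 160055.75
Σf(m − x̄)² = Σfm² − (Σfm)²/n = 160055.75 − 2903.5²/63 = 26241.2698
Sample variance = 26241.2698 / 62 = 423.2463
Standard deviation = √423.2463 = 20.5730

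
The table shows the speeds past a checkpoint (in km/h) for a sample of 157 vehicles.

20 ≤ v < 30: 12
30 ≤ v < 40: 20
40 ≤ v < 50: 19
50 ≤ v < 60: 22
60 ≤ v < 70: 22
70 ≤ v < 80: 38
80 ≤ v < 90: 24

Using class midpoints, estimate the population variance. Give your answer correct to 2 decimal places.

Midpoints: 25, 35, 45, 55, 65, 75, 85
n = 157, Σfm = 9385, mean = 59.7771
Σfm² = 617125
Σf(m − x̄)² = Σfm² − (Σfm)²/n = 617125 − 9385²/157 = 56117.1975
Population variance = 56117.1975 / 157 = 357.4344

357.43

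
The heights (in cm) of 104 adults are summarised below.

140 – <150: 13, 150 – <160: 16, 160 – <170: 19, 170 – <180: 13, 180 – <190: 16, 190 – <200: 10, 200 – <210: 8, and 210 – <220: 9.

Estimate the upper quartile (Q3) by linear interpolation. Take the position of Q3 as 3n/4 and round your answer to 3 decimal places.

Cumulative frequencies: 13, 29, 48, 61, 77, 87, 95, 104
n = 104; position = 3n/4 = 78.
This falls in the class 190 – <200: L = 190, F = 77, f = 10, h = 10.
Upper quartile ≈ 190 + ((78 − 77) / 10) × 10 = 191.0000

191.000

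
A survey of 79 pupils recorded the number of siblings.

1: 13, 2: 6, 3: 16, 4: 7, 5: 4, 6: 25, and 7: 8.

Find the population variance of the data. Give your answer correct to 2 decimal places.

4.20

Values: 1, 2, 3, 4, 5, 6, 7
n = 79, Σfx = 327, mean = 4.1392
Σfx² = 1685
Σf(x − x̄)² = Σfx² − (Σfx)²/n = 1685 − 327²/79 = 331.4684
Population variance = 331.4684 / 79 = 4.1958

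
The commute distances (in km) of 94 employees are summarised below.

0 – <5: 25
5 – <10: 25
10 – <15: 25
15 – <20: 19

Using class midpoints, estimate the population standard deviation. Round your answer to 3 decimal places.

Midpoints: 2.5, 7.5, 12.5, 17.5
n = 94, Σfm = 895, mean = 9.5213
Σfm² = 11287.5
Σf(m − x̄)² = Σfm² − (Σfm)²/n = 11287.5 − 895²/94 = 2765.9574
Population variance = 2765.9574 / 94 = 29.4251
Standard deviation = √29.4251 = 5.4245

5.424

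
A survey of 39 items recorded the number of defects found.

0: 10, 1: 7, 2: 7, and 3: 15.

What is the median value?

Cumulative frequencies: 10, 17, 24, 39
n = 39, so the median is the value in position (n+1)/2 = 20.
Position 20 falls at value 2.

2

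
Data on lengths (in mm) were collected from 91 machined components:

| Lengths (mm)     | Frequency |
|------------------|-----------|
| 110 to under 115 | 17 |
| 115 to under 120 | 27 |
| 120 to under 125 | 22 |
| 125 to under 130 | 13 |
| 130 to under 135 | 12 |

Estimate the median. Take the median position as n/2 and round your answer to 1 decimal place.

Cumulative frequencies: 17, 44, 66, 79, 91
n = 91; position = n/2 = 45.5.
This falls in the class 120 to under 125: L = 120, F = 44, f = 22, h = 5.
Median ≈ 120 + ((45.5 − 44) / 22) × 5 = 120.3409

120.3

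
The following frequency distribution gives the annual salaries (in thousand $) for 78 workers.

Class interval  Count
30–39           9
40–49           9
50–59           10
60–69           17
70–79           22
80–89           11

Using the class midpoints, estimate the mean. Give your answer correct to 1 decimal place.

Midpoints: 34.5, 44.5, 54.5, 64.5, 74.5, 84.5
Σfm = 9×34.5 + 9×44.5 + 10×54.5 + 17×64.5 + 22×74.5 + 11×84.5 = 4921
n = Σf = 78
Mean = 4921 / 78 = 63.0897

63.1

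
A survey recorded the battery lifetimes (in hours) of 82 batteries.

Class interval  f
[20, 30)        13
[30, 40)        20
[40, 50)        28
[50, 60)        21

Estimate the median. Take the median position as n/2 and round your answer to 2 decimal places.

42.86

Cumulative frequencies: 13, 33, 61, 82
n = 82; position = n/2 = 41.
This falls in the class [40, 50): L = 40, F = 33, f = 28, h = 10.
Median ≈ 40 + ((41 − 33) / 28) × 10 = 42.8571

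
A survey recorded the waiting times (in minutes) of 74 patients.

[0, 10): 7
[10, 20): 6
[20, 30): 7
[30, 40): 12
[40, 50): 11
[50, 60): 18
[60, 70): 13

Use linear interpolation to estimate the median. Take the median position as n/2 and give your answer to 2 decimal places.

Cumulative frequencies: 7, 13, 20, 32, 43, 61, 74
n = 74; position = n/2 = 37.
This falls in the class [40, 50): L = 40, F = 32, f = 11, h = 10.
Median ≈ 40 + ((37 − 32) / 11) × 10 = 44.5455

44.55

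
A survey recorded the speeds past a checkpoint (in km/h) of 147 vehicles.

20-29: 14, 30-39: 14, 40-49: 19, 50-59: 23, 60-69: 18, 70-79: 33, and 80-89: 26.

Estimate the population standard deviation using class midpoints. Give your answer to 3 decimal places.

Midpoints: 24.5, 34.5, 44.5, 54.5, 64.5, 74.5, 84.5
n = 147, Σfm = 8741.5, mean = 59.4660
Σfm² = 574696.75
Σf(m − x̄)² = Σfm² − (Σfm)²/n = 574696.75 − 8741.5²/147 = 54874.8299
Population variance = 54874.8299 / 147 = 373.2982
Standard deviation = √373.2982 = 19.3209

19.321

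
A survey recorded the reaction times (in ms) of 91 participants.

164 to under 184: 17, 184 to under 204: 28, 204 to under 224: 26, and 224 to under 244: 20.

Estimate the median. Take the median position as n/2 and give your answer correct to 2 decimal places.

204.38

Cumulative frequencies: 17, 45, 71, 91
n = 91; position = n/2 = 45.5.
This falls in the class 204 to under 224: L = 204, F = 45, f = 26, h = 20.
Median ≈ 204 + ((45.5 − 45) / 26) × 20 = 204.3846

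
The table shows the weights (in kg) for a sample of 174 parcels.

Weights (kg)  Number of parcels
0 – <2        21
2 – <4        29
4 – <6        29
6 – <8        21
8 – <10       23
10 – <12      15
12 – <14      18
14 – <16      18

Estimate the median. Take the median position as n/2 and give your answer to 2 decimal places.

6.76

Cumulative frequencies: 21, 50, 79, 100, 123, 138, 156, 174
n = 174; position = n/2 = 87.
This falls in the class 6 – <8: L = 6, F = 79, f = 21, h = 2.
Median ≈ 6 + ((87 − 79) / 21) × 2 = 6.7619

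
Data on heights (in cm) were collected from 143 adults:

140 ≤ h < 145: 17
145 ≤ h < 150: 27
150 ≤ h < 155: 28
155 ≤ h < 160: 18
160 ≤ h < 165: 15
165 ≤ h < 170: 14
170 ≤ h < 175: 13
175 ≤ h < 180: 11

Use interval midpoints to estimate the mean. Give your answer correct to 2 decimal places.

Midpoints: 142.5, 147.5, 152.5, 157.5, 162.5, 167.5, 172.5, 177.5
Σfm = 17×142.5 + 27×147.5 + 28×152.5 + 18×157.5 + 15×162.5 + 14×167.5 + 13×172.5 + 11×177.5 = 22487.5
n = Σf = 143
Mean = 22487.5 / 143 = 157.2552

157.26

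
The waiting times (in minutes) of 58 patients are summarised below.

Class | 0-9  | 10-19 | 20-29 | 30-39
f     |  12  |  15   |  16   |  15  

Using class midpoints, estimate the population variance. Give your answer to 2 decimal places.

117.36

Midpoints: 4.5, 14.5, 24.5, 34.5
n = 58, Σfm = 1181, mean = 20.3621
Σfm² = 30854.5
Σf(m − x̄)² = Σfm² − (Σfm)²/n = 30854.5 − 1181²/58 = 6806.8966
Population variance = 6806.8966 / 58 = 117.3603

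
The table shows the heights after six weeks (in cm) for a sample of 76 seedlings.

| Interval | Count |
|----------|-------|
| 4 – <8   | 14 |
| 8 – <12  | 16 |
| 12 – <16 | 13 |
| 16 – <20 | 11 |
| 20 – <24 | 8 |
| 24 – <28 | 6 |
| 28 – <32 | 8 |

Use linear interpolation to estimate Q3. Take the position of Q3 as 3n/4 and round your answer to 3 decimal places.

21.500

Cumulative frequencies: 14, 30, 43, 54, 62, 68, 76
n = 76; position = 3n/4 = 57.
This falls in the class 20 – <24: L = 20, F = 54, f = 8, h = 4.
Upper quartile ≈ 20 + ((57 − 54) / 8) × 4 = 21.5000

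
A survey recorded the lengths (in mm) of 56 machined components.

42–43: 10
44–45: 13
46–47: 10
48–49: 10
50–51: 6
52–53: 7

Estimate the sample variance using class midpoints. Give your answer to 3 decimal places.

10.779

Midpoints: 42.5, 44.5, 46.5, 48.5, 50.5, 52.5
n = 56, Σfm = 2624, mean = 46.8571
Σfm² = 123546
Σf(m − x̄)² = Σfm² − (Σfm)²/n = 123546 − 2624²/56 = 592.8571
Sample variance = 592.8571 / 55 = 10.7792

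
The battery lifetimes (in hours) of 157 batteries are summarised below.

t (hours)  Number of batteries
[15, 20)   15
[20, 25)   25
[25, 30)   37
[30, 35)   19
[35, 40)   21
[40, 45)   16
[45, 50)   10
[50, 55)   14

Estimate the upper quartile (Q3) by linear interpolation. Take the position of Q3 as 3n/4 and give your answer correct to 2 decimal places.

Cumulative frequencies: 15, 40, 77, 96, 117, 133, 143, 157
n = 157; position = 3n/4 = 117.75.
This falls in the class [40, 45): L = 40, F = 117, f = 16, h = 5.
Upper quartile ≈ 40 + ((117.75 − 117) / 16) × 5 = 40.2344

40.23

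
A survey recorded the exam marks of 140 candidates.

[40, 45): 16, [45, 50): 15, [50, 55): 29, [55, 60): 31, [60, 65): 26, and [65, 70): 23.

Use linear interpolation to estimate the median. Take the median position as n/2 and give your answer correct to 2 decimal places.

Cumulative frequencies: 16, 31, 60, 91, 117, 140
n = 140; position = n/2 = 70.
This falls in the class [55, 60): L = 55, F = 60, f = 31, h = 5.
Median ≈ 55 + ((70 − 60) / 31) × 5 = 56.6129

56.61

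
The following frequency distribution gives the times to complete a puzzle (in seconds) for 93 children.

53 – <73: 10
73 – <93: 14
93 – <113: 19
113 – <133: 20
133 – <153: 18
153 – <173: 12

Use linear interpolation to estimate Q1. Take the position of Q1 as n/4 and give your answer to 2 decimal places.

91.93

Cumulative frequencies: 10, 24, 43, 63, 81, 93
n = 93; position = n/4 = 23.25.
This falls in the class 73 – <93: L = 73, F = 10, f = 14, h = 20.
Lower quartile ≈ 73 + ((23.25 − 10) / 14) × 20 = 91.9286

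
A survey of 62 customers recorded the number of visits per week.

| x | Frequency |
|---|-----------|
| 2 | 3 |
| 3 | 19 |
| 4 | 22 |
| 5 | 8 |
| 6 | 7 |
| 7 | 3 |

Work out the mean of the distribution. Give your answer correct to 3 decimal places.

Values: 2, 3, 4, 5, 6, 7
Σfx = 3×2 + 19×3 + 22×4 + 8×5 + 7×6 + 3×7 = 254
n = Σf = 62
Mean = 254 / 62 = 4.0968

4.097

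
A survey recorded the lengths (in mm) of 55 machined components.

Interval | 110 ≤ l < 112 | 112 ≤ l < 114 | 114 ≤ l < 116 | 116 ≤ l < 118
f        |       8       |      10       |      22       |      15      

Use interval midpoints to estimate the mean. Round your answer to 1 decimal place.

Midpoints: 111, 113, 115, 117
Σfm = 8×111 + 10×113 + 22×115 + 15×117 = 6303
n = Σf = 55
Mean = 6303 / 55 = 114.6000

114.6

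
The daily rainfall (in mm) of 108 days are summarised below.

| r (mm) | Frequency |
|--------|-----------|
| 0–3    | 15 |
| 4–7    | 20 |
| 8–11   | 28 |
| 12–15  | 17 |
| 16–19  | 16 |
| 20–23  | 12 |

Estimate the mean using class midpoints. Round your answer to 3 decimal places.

Midpoints: 1.5, 5.5, 9.5, 13.5, 17.5, 21.5
Σfm = 15×1.5 + 20×5.5 + 28×9.5 + 17×13.5 + 16×17.5 + 12×21.5 = 1166
n = Σf = 108
Mean = 1166 / 108 = 10.7963

10.796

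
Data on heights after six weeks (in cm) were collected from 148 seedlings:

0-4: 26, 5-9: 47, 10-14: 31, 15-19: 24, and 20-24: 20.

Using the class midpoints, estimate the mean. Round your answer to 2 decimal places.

Midpoints: 2, 7, 12, 17, 22
Σfm = 26×2 + 47×7 + 31×12 + 24×17 + 20×22 = 1601
n = Σf = 148
Mean = 1601 / 148 = 10.8176

10.82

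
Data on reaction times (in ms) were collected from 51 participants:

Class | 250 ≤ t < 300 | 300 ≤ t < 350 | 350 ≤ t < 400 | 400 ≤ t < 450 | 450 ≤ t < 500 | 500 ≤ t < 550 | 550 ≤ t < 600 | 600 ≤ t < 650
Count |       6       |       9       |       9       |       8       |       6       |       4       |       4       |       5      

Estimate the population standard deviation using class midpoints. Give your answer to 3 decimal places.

107.781

Midpoints: 275, 325, 375, 425, 475, 525, 575, 625
n = 51, Σfm = 21725, mean = 425.9804
Σfm² = 9846875
Σf(m − x̄)² = Σfm² − (Σfm)²/n = 9846875 − 21725²/51 = 592450.9804
Population variance = 592450.9804 / 51 = 11616.6859
Standard deviation = √11616.6859 = 107.7807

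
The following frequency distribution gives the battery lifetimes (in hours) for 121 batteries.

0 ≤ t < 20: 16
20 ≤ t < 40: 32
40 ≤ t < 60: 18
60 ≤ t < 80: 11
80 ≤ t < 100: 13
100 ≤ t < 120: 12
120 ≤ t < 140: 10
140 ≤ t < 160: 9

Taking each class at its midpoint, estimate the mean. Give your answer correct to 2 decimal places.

Midpoints: 10, 30, 50, 70, 90, 110, 130, 150
Σfm = 16×10 + 32×30 + 18×50 + 11×70 + 13×90 + 12×110 + 10×130 + 9×150 = 7930
n = Σf = 121
Mean = 7930 / 121 = 65.5372

65.54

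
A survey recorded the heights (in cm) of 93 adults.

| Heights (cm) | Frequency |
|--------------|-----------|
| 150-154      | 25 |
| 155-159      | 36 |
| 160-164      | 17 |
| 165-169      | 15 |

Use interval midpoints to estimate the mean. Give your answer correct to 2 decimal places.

Midpoints: 152, 157, 162, 167
Σfm = 25×152 + 36×157 + 17×162 + 15×167 = 14711
n = Σf = 93
Mean = 14711 / 93 = 158.1828

158.18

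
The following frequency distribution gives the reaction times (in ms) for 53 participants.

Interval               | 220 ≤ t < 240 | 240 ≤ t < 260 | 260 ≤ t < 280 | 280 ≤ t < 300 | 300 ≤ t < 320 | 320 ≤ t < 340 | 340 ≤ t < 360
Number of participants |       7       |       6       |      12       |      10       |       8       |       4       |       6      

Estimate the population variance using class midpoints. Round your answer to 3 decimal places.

1318.619

Midpoints: 230, 250, 270, 290, 310, 330, 350
n = 53, Σfm = 15150, mean = 285.8491
Σfm² = 4400500
Σf(m − x̄)² = Σfm² − (Σfm)²/n = 4400500 − 15150²/53 = 69886.7925
Population variance = 69886.7925 / 53 = 1318.6187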